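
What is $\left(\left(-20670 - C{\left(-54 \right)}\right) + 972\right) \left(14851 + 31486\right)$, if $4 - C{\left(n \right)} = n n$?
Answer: $-777812882$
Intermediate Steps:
$C{\left(n \right)} = 4 - n^{2}$ ($C{\left(n \right)} = 4 - n n = 4 - n^{2}$)
$\left(\left(-20670 - C{\left(-54 \right)}\right) + 972\right) \left(14851 + 31486\right) = \left(\left(-20670 - \left(4 - \left(-54\right)^{2}\right)\right) + 972\right) \left(14851 + 31486\right) = \left(\left(-20670 - \left(4 - 2916\right)\right) + 972\right) 46337 = \left(\left(-20670 - -2912\right) + 972\right) 46337 = \left(\left(-20670 + 2912\right) + 972\right) 46337 = \left(-17758 + 972\right) 46337 = \left(-16786\right) 46337 = -777812882$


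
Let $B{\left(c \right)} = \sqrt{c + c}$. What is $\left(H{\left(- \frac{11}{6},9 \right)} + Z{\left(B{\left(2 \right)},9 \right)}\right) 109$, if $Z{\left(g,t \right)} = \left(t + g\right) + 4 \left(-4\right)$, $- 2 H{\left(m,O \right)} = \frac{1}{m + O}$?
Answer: $- \frac{23762}{43} \approx -552.6$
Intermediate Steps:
$H{\left(m,O \right)} = - \frac{1}{2 \left(O + m\right)}$ ($H{\left(m,O \right)} = - \frac{1}{2 \left(m + O\right)} = - \frac{1}{2 \left(O + m\right)}$)
$B{\left(c \right)} = \sqrt{2} \sqrt{c}$ ($B{\left(c \right)} = \sqrt{2 c} = \sqrt{2} \sqrt{c}$)
$Z{\left(g,t \right)} = -16 + g + t$ ($Z{\left(g,t \right)} = \left(g + t\right) - 16 = -16 + g + t$)
$\left(H{\left(- \frac{11}{6},9 \right)} + Z{\left(B{\left(2 \right)},9 \right)}\right) 109 = \left(- \frac{1}{2 \cdot 9 + 2 \left(- \frac{11}{6}\right)} + \left(-16 + \sqrt{2} \sqrt{2} + 9\right)\right) 109 = \left(- \frac{1}{18 + 2 \left(\left(-11\right) \frac{1}{6}\right)} + \left(-16 + 2 + 9\right)\right) 109 = \left(- \frac{1}{18 + 2 \left(- \frac{11}{6}\right)} - 5\right) 109 = \left(- \frac{1}{18 - \frac{11}{3}} - 5\right) 109 = \left(- \frac{1}{\frac{43}{3}} - 5\right) 109 = \left(\left(-1\right) \frac{3}{43} - 5\right) 109 = \left(- \frac{3}{43} - 5\right) 109 = \left(- \frac{218}{43}\right) 109 = - \frac{23762}{43}$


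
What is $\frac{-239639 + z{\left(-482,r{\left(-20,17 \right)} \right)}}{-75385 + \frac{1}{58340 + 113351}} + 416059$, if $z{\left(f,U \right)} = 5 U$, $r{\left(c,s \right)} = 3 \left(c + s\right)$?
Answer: $\frac{2692531007182825}{6471463017} \approx 4.1606 \cdot 10^{5}$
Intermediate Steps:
$r{\left(c,s \right)} = 3 c + 3 s$
$\frac{-239639 + z{\left(-482,r{\left(-20,17 \right)} \right)}}{-75385 + \frac{1}{58340 + 113351}} + 416059 = \frac{-239639 + 5 \left(3 \left(-20\right) + 3 \cdot 17\right)}{-75385 + \frac{1}{58340 + 113351}} + 416059 = \frac{-239639 + 5 \left(-60 + 51\right)}{-75385 + \frac{1}{171691}} + 416059 = \frac{-239639 + 5 \left(-9\right)}{-75385 + \frac{1}{171691}} + 416059 = \frac{-239639 - 45}{- \frac{12942926034}{171691}} + 416059 = \left(-239684\right) \left(- \frac{171691}{12942926034}\right) + 416059 = \frac{20575792822}{6471463017} + 416059 = \frac{2692531007182825}{6471463017}$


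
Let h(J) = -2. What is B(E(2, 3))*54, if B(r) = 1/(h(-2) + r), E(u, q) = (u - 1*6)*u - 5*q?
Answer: -54/25 ≈ -2.1600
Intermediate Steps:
E(u, q) = -5*q + u*(-6 + u) (E(u, q) = (u - 6)*u - 5*q = (-6 + u)*u - 5*q = u*(-6 + u) - 5*q = -5*q + u*(-6 + u))
B(r) = 1/(-2 + r)
B(E(2, 3))*54 = 54/(-2 + (2² - 6*2 - 5*3)) = 54/(-2 + (4 - 12 - 15)) = 54/(-2 - 23) = 54/(-25) = -1/25*54 = -54/25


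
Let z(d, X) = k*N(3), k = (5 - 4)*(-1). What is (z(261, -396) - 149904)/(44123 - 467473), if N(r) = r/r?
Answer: 29981/84670 ≈ 0.35409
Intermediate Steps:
N(r) = 1
k = -1 (k = 1*(-1) = -1)
z(d, X) = -1 (z(d, X) = -1*1 = -1)
(z(261, -396) - 149904)/(44123 - 467473) = (-1 - 149904)/(44123 - 467473) = -149905/(-423350) = -149905*(-1/423350) = 29981/84670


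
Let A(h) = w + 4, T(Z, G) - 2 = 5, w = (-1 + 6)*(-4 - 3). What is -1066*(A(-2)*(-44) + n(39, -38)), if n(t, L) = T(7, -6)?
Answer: -1461486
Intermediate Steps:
w = -35 (w = 5*(-7) = -35)
T(Z, G) = 7 (T(Z, G) = 2 + 5 = 7)
n(t, L) = 7
A(h) = -31 (A(h) = -35 + 4 = -31)
-1066*(A(-2)*(-44) + n(39, -38)) = -1066*(-31*(-44) + 7) = -1066*(1364 + 7) = -1066*1371 = -1461486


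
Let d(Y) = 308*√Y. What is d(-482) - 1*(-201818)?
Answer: 201818 + 308*I*√482 ≈ 2.0182e+5 + 6762.0*I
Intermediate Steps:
d(-482) - 1*(-201818) = 308*√(-482) - 1*(-201818) = 308*(I*√482) + 201818 = 308*I*√482 + 201818 = 201818 + 308*I*√482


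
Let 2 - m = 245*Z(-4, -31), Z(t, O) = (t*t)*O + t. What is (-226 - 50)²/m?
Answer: 12696/20417 ≈ 0.62183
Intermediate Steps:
Z(t, O) = t + O*t² (Z(t, O) = t²*O + t = O*t² + t = t + O*t²)
m = 122502 (m = 2 - 245*(-4*(1 - 31*(-4))) = 2 - 245*(-4*(1 + 124)) = 2 - 245*(-4*125) = 2 - 245*(-500) = 2 - 1*(-122500) = 2 + 122500 = 122502)
(-226 - 50)²/m = (-226 - 50)²/122502 = (-276)²*(1/122502) = 76176*(1/122502) = 12696/20417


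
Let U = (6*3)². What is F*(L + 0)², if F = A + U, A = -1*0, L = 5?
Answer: 8100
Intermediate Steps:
U = 324 (U = 18² = 324)
A = 0
F = 324 (F = 0 + 324 = 324)
F*(L + 0)² = 324*(5 + 0)² = 324*5² = 324*25 = 8100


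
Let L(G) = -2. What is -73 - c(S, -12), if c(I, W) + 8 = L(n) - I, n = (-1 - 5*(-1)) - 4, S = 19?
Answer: -44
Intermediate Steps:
n = 0 (n = (-1 + 5) - 4 = 4 - 4 = 0)
c(I, W) = -10 - I (c(I, W) = -8 + (-2 - I) = -10 - I)
-73 - c(S, -12) = -73 - (-10 - 1*19) = -73 - (-10 - 19) = -73 - 1*(-29) = -73 + 29 = -44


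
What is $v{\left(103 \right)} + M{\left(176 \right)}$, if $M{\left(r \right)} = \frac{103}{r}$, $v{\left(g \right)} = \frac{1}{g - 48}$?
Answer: $\frac{531}{880} \approx 0.60341$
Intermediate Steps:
$v{\left(g \right)} = \frac{1}{-48 + g}$
$v{\left(103 \right)} + M{\left(176 \right)} = \frac{1}{-48 + 103} + \frac{103}{176} = \frac{1}{55} + 103 \cdot \frac{1}{176} = \frac{1}{55} + \frac{103}{176} = \frac{531}{880}$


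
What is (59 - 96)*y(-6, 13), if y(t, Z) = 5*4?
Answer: -740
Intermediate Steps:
y(t, Z) = 20
(59 - 96)*y(-6, 13) = (59 - 96)*20 = -37*20 = -740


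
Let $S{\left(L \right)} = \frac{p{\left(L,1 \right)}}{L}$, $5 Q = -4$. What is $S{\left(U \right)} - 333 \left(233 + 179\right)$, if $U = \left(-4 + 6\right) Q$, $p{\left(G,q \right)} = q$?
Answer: $- \frac{1097573}{8} \approx -1.372 \cdot 10^{5}$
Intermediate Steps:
$Q = - \frac{4}{5}$ ($Q = \frac{1}{5} \left(-4\right) = - \frac{4}{5} \approx -0.8$)
$U = - \frac{8}{5}$ ($U = \left(-4 + 6\right) \left(- \frac{4}{5}\right) = 2 \left(- \frac{4}{5}\right) = - \frac{8}{5} \approx -1.6$)
$S{\left(L \right)} = \frac{1}{L}$ ($S{\left(L \right)} = 1 \frac{1}{L} = \frac{1}{L}$)
$S{\left(U \right)} - 333 \left(233 + 179\right) = \frac{1}{- \frac{8}{5}} - 333 \left(233 + 179\right) = - \frac{5}{8} - 137196 = - \frac{1097573}{8}$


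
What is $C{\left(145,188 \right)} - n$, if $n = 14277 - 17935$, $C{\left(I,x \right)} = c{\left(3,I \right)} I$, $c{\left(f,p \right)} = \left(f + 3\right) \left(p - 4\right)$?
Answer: $126328$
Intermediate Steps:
$c{\left(f,p \right)} = \left(-4 + p\right) \left(3 + f\right)$ ($c{\left(f,p \right)} = \left(3 + f\right) \left(-4 + p\right) = \left(-4 + p\right) \left(3 + f\right)$)
$C{\left(I,x \right)} = I \left(-24 + 6 I\right)$ ($C{\left(I,x \right)} = \left(-12 - 12 + 3 I + 3 I\right) I = \left(-24 + 6 I\right) I = I \left(-24 + 6 I\right)$)
$n = -3658$
$C{\left(145,188 \right)} - n = 6 \cdot 145 \left(-4 + 145\right) - -3658 = 6 \cdot 145 \cdot 141 + 3658 = 122670 + 3658 = 126328$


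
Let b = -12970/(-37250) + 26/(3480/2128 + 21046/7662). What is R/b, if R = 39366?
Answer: 654828655675050/104486492191 ≈ 6267.1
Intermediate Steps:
b = 104486492191/16634371175 (b = -12970*(-1/37250) + 26/(3480*(1/2128) + 21046*(1/7662)) = 1297/3725 + 26/(435/266 + 10523/3831) = 1297/3725 + 26/(4465603/1019046) = 1297/3725 + 26*(1019046/4465603) = 1297/3725 + 26495196/4465603 = 104486492191/16634371175 ≈ 6.2814)
R/b = 39366/(104486492191/16634371175) = 39366*(16634371175/104486492191) = 654828655675050/104486492191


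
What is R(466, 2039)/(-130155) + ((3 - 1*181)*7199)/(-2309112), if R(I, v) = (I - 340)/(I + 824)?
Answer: 5976399966133/10769438592900 ≈ 0.55494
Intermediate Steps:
R(I, v) = (-340 + I)/(824 + I)
R(466, 2039)/(-130155) + ((3 - 1*181)*7199)/(-2309112) = ((-340 + 466)/(824 + 466))/(-130155) + ((3 - 1*181)*7199)/(-2309112) = (126/1290)*(-1/130155) + ((3 - 181)*7199)*(-1/2309112) = ((1/1290)*126)*(-1/130155) - 178*7199*(-1/2309112) = (21/215)*(-1/130155) - 1281422*(-1/2309112) = -7/9327775 + 640711/1154556 = 5976399966133/10769438592900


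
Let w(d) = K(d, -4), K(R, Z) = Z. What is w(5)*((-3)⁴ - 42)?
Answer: -156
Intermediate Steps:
w(d) = -4
w(5)*((-3)⁴ - 42) = -4*((-3)⁴ - 42) = -4*(81 - 42) = -4*39 = -156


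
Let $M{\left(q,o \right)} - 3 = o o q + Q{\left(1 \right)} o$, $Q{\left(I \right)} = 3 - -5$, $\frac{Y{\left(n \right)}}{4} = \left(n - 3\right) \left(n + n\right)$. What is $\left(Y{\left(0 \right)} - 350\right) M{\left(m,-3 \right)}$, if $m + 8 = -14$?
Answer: $76650$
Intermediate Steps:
$m = -22$ ($m = -8 - 14 = -22$)
$Y{\left(n \right)} = 8 n \left(-3 + n\right)$ ($Y{\left(n \right)} = 4 \left(n - 3\right) \left(n + n\right) = 4 \left(-3 + n\right) 2 n = 4 \cdot 2 n \left(-3 + n\right) = 8 n \left(-3 + n\right)$)
$Q{\left(I \right)} = 8$ ($Q{\left(I \right)} = 3 + 5 = 8$)
$M{\left(q,o \right)} = 3 + 8 o + q o^{2}$ ($M{\left(q,o \right)} = 3 + \left(o o q + 8 o\right) = 3 + \left(o^{2} q + 8 o\right) = 3 + \left(q o^{2} + 8 o\right) = 3 + \left(8 o + q o^{2}\right) = 3 + 8 o + q o^{2}$)
$\left(Y{\left(0 \right)} - 350\right) M{\left(m,-3 \right)} = \left(8 \cdot 0 \left(-3 + 0\right) - 350\right) \left(3 + 8 \left(-3\right) - 22 \left(-3\right)^{2}\right) = \left(8 \cdot 0 \left(-3\right) - 350\right) \left(3 - 24 - 198\right) = \left(0 - 350\right) \left(3 - 24 - 198\right) = \left(-350\right) \left(-219\right) = 76650$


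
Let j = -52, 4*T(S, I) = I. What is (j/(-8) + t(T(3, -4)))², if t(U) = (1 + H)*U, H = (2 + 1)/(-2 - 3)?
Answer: 3721/100 ≈ 37.210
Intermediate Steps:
T(S, I) = I/4
H = -⅗ (H = 3/(-5) = 3*(-⅕) = -⅗ ≈ -0.60000)
t(U) = 2*U/5 (t(U) = (1 - ⅗)*U = 2*U/5)
(j/(-8) + t(T(3, -4)))² = (-52/(-8) + 2*((¼)*(-4))/5)² = (-52*(-⅛) + (⅖)*(-1))² = (13/2 - ⅖)² = (61/10)² = 3721/100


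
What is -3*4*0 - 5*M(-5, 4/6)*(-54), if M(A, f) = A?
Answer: -1350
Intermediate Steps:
-3*4*0 - 5*M(-5, 4/6)*(-54) = -3*4*0 - 5*(-5)*(-54) = -12*0 + 25*(-54) = 0 - 1350 = -1350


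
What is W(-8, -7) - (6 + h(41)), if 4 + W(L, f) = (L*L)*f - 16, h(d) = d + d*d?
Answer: -2196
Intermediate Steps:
h(d) = d + d²
W(L, f) = -20 + f*L² (W(L, f) = -4 + ((L*L)*f - 16) = -4 + (L²*f - 16) = -4 + (f*L² - 16) = -4 + (-16 + f*L²) = -20 + f*L²)
W(-8, -7) - (6 + h(41)) = (-20 - 7*(-8)²) - (6 + 41*(1 + 41)) = (-20 - 7*64) - (6 + 41*42) = (-20 - 448) - (6 + 1722) = -468 - 1*1728 = -468 - 1728 = -2196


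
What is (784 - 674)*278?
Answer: 30580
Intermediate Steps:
(784 - 674)*278 = 110*278 = 30580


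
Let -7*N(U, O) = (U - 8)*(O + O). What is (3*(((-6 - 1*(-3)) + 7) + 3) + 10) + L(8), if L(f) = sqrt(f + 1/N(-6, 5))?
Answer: 31 + sqrt(805)/10 ≈ 33.837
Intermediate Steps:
N(U, O) = -2*O*(-8 + U)/7 (N(U, O) = -(U - 8)*(O + O)/7 = -(-8 + U)*2*O/7 = -2*O*(-8 + U)/7)
L(f) = sqrt(1/20 + f) (L(f) = sqrt(f + 1/((2/7)*5*(8 - 1*(-6)))) = sqrt(f + 1/((2/7)*5*(8 + 6))) = sqrt(f + 1/((2/7)*5*14)) = sqrt(f + 1/20) = sqrt(1/20 + f))
(3*(((-6 - 1*(-3)) + 7) + 3) + 10) + L(8) = (3*(((-6 - 1*(-3)) + 7) + 3) + 10) + sqrt(5 + 100*8)/10 = (3*(((-6 + 3) + 7) + 3) + 10) + sqrt(5 + 800)/10 = (3*((-3 + 7) + 3) + 10) + sqrt(805)/10 = (3*(4 + 3) + 10) + sqrt(805)/10 = (3*7 + 10) + sqrt(805)/10 = (21 + 10) + sqrt(805)/10 = 31 + sqrt(805)/10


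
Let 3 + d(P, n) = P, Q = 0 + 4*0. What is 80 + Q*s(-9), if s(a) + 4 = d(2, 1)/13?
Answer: 80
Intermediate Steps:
Q = 0 (Q = 0 + 0 = 0)
d(P, n) = -3 + P
s(a) = -53/13 (s(a) = -4 + (-3 + 2)/13 = -4 - 1*1/13 = -4 - 1/13 = -53/13)
80 + Q*s(-9) = 80 + 0*(-53/13) = 80 + 0 = 80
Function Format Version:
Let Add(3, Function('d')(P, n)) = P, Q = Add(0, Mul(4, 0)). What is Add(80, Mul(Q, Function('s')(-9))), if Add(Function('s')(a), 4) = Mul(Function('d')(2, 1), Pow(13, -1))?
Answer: 80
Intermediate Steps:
Q = 0 (Q = Add(0, 0) = 0)
Function('d')(P, n) = Add(-3, P)
Function('s')(a) = Rational(-53, 13) (Function('s')(a) = Add(-4, Mul(Add(-3, 2), Pow(13, -1))) = Add(-4, Mul(-1, Rational(1, 13))) = Add(-4, Rational(-1, 13)) = Rational(-53, 13))
Add(80, Mul(Q, Function('s')(-9))) = Add(80, Mul(0, Rational(-53, 13))) = Add(80, 0) = 80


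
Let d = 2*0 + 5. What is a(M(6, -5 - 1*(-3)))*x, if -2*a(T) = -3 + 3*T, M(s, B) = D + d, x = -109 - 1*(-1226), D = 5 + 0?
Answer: -30159/2 ≈ -15080.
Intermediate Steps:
D = 5
d = 5 (d = 0 + 5 = 5)
x = 1117 (x = -109 + 1226 = 1117)
M(s, B) = 10 (M(s, B) = 5 + 5 = 10)
a(T) = 3/2 - 3*T/2 (a(T) = -(-3 + 3*T)/2 = 3/2 - 3*T/2)
a(M(6, -5 - 1*(-3)))*x = (3/2 - 3/2*10)*1117 = (3/2 - 15)*1117 = -27/2*1117 = -30159/2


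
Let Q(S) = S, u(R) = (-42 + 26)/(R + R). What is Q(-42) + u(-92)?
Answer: -964/23 ≈ -41.913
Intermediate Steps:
u(R) = -8/R (u(R) = -16*1/(2*R) = -8/R)
Q(-42) + u(-92) = -42 - 8/(-92) = -42 - 8*(-1/92) = -42 + 2/23 = -964/23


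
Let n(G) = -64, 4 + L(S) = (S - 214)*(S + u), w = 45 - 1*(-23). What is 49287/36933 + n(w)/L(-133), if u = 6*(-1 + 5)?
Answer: 620540447/465589709 ≈ 1.3328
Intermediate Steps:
w = 68 (w = 45 + 23 = 68)
u = 24 (u = 6*4 = 24)
L(S) = -4 + (-214 + S)*(24 + S) (L(S) = -4 + (S - 214)*(S + 24) = -4 + (-214 + S)*(24 + S))
49287/36933 + n(w)/L(-133) = 49287/36933 - 64/(-5140 + (-133)² - 190*(-133)) = 49287*(1/36933) - 64/(-5140 + 17689 + 25270) = 16429/12311 - 64/37819 = 620540447/465589709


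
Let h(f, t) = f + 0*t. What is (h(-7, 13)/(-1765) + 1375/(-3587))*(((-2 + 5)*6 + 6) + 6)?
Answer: -14410596/1266211 ≈ -11.381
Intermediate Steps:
h(f, t) = f (h(f, t) = f + 0 = f)
(h(-7, 13)/(-1765) + 1375/(-3587))*(((-2 + 5)*6 + 6) + 6) = (-7/(-1765) + 1375/(-3587))*(((-2 + 5)*6 + 6) + 6) = (-7*(-1/1765) + 1375*(-1/3587))*((3*6 + 6) + 6) = (7/1765 - 1375/3587)*((18 + 6) + 6) = -2401766*(24 + 6)/6331055 = -2401766/6331055*30 = -14410596/1266211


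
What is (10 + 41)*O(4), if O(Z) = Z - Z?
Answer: 0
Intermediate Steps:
O(Z) = 0
(10 + 41)*O(4) = (10 + 41)*0 = 51*0 = 0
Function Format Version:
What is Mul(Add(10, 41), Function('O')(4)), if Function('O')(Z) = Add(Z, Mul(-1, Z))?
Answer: 0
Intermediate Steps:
Function('O')(Z) = 0
Mul(Add(10, 41), Function('O')(4)) = Mul(Add(10, 41), 0) = Mul(51, 0) = 0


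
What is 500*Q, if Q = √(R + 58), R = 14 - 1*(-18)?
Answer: 1500*√10 ≈ 4743.4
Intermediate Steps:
R = 32 (R = 14 + 18 = 32)
Q = 3*√10 (Q = √(32 + 58) = √90 = 3*√10 ≈ 9.4868)
500*Q = 500*(3*√10) = 1500*√10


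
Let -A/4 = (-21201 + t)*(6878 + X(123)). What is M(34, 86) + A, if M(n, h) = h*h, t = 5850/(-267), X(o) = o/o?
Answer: 51973952168/89 ≈ 5.8398e+8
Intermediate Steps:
X(o) = 1
t = -1950/89 (t = 5850*(-1/267) = -1950/89 ≈ -21.910)
M(n, h) = h**2
A = 51973293924/89 (A = -4*(-21201 - 1950/89)*(6878 + 1) = -(-7555356)*6879/89 = -4*(-12993323481/89) = 51973293924/89 ≈ 5.8397e+8)
M(34, 86) + A = 86**2 + 51973293924/89 = 7396 + 51973293924/89 = 51973952168/89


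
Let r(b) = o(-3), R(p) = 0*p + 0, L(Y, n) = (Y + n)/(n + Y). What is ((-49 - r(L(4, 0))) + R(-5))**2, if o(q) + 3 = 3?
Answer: 2401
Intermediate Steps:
o(q) = 0 (o(q) = -3 + 3 = 0)
L(Y, n) = 1 (L(Y, n) = (Y + n)/(Y + n) = 1)
R(p) = 0 (R(p) = 0 + 0 = 0)
r(b) = 0
((-49 - r(L(4, 0))) + R(-5))**2 = ((-49 - 1*0) + 0)**2 = ((-49 + 0) + 0)**2 = (-49 + 0)**2 = (-49)**2 = 2401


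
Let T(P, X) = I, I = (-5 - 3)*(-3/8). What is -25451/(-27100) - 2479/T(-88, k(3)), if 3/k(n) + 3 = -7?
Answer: -67104547/81300 ≈ -825.39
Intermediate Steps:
k(n) = -3/10 (k(n) = 3/(-3 - 7) = 3/(-10) = 3*(-⅒) = -3/10)
I = 3 (I = -(-24)/8 = -8*(-3/8) = 3)
T(P, X) = 3
-25451/(-27100) - 2479/T(-88, k(3)) = -25451/(-27100) - 2479/3 = -25451*(-1/27100) - 2479*⅓ = 25451/27100 - 2479/3 = -67104547/81300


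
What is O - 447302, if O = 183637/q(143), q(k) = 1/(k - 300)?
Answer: -29278311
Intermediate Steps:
q(k) = 1/(-300 + k)
O = -28831009 (O = 183637/(1/(-300 + 143)) = 183637/(1/(-157)) = 183637/(-1/157) = 183637*(-157) = -28831009)
O - 447302 = -28831009 - 447302 = -29278311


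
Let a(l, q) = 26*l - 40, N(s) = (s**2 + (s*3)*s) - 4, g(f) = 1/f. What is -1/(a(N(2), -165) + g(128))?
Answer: -128/34817 ≈ -0.0036764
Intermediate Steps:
N(s) = -4 + 4*s**2 (N(s) = (s**2 + (3*s)*s) - 4 = (s**2 + 3*s**2) - 4 = 4*s**2 - 4 = -4 + 4*s**2)
a(l, q) = -40 + 26*l
-1/(a(N(2), -165) + g(128)) = -1/((-40 + 26*(-4 + 4*2**2)) + 1/128) = -1/((-40 + 26*(-4 + 4*4)) + 1/128) = -1/((-40 + 26*(-4 + 16)) + 1/128) = -1/((-40 + 26*12) + 1/128) = -1/((-40 + 312) + 1/128) = -1/(272 + 1/128) = -1/34817/128 = -1*128/34817 = -128/34817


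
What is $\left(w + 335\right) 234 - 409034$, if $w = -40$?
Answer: $-340004$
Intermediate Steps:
$\left(w + 335\right) 234 - 409034 = \left(-40 + 335\right) 234 - 409034 = 295 \cdot 234 - 409034 = 69030 - 409034 = -340004$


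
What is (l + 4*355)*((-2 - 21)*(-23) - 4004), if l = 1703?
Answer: -10852425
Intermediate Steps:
(l + 4*355)*((-2 - 21)*(-23) - 4004) = (1703 + 4*355)*((-2 - 21)*(-23) - 4004) = (1703 + 1420)*(-23*(-23) - 4004) = 3123*(529 - 4004) = 3123*(-3475) = -10852425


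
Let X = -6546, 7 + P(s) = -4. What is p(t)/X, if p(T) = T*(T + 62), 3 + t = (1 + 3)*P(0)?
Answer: 235/2182 ≈ 0.10770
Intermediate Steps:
P(s) = -11 (P(s) = -7 - 4 = -11)
t = -47 (t = -3 + (1 + 3)*(-11) = -3 + 4*(-11) = -3 - 44 = -47)
p(T) = T*(62 + T)
p(t)/X = -47*(62 - 47)/(-6546) = -47*15*(-1/6546) = -705*(-1/6546) = 235/2182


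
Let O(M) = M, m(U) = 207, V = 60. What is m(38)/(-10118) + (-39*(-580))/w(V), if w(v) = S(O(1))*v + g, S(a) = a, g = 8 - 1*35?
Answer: 76287443/111298 ≈ 685.43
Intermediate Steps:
g = -27 (g = 8 - 35 = -27)
w(v) = -27 + v (w(v) = 1*v - 27 = v - 27 = -27 + v)
m(38)/(-10118) + (-39*(-580))/w(V) = 207/(-10118) + (-39*(-580))/(-27 + 60) = 207*(-1/10118) + 22620/33 = -207/10118 + 22620*(1/33) = -207/10118 + 7540/11 = 76287443/111298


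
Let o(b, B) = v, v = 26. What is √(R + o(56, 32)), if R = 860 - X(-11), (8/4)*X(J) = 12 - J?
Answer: √3498/2 ≈ 29.572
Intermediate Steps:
X(J) = 6 - J/2 (X(J) = (12 - J)/2 = 6 - J/2)
R = 1697/2 (R = 860 - (6 - ½*(-11)) = 860 - (6 + 11/2) = 860 - 1*23/2 = 860 - 23/2 = 1697/2 ≈ 848.50)
o(b, B) = 26
√(R + o(56, 32)) = √(1697/2 + 26) = √(1749/2) = √3498/2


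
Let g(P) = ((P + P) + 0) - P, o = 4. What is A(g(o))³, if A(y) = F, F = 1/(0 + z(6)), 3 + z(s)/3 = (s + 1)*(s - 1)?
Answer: 1/884736 ≈ 1.1303e-6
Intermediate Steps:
z(s) = -9 + 3*(1 + s)*(-1 + s) (z(s) = -9 + 3*((s + 1)*(s - 1)) = -9 + 3*((1 + s)*(-1 + s)) = -9 + 3*(1 + s)*(-1 + s))
g(P) = P (g(P) = (2*P + 0) - P = 2*P - P = P)
F = 1/96 (F = 1/(0 + (-12 + 3*6²)) = 1/(0 + (-12 + 3*36)) = 1/(0 + (-12 + 108)) = 1/(0 + 96) = 1/96 ≈ 0.010417)
A(y) = 1/96
A(g(o))³ = (1/96)³ = 1/884736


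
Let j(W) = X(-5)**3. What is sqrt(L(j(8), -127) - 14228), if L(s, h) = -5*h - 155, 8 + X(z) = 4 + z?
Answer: 2*I*sqrt(3437) ≈ 117.25*I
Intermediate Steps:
X(z) = -4 + z (X(z) = -8 + (4 + z) = -4 + z)
j(W) = -729 (j(W) = (-4 - 5)**3 = (-9)**3 = -729)
L(s, h) = -155 - 5*h
sqrt(L(j(8), -127) - 14228) = sqrt((-155 - 5*(-127)) - 14228) = sqrt((-155 + 635) - 14228) = sqrt(480 - 14228) = sqrt(-13748) = 2*I*sqrt(3437)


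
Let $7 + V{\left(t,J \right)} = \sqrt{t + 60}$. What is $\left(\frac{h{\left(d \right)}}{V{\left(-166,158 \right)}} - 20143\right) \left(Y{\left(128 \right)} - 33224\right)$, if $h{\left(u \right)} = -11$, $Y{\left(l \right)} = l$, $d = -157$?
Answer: $\frac{103328624448}{155} - \frac{364056 i \sqrt{106}}{155} \approx 6.6664 \cdot 10^{8} - 24182.0 i$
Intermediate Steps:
$V{\left(t,J \right)} = -7 + \sqrt{60 + t}$ ($V{\left(t,J \right)} = -7 + \sqrt{t + 60} = -7 + \sqrt{60 + t}$)
$\left(\frac{h{\left(d \right)}}{V{\left(-166,158 \right)}} - 20143\right) \left(Y{\left(128 \right)} - 33224\right) = \left(- \frac{11}{-7 + \sqrt{60 - 166}} - 20143\right) \left(128 - 33224\right) = \left(- \frac{11}{-7 + \sqrt{-106}} - 20143\right) \left(-33096\right) = \left(- \frac{11}{-7 + i \sqrt{106}} - 20143\right) \left(-33096\right) = \left(-20143 - \frac{11}{-7 + i \sqrt{106}}\right) \left(-33096\right) = 666652728 + \frac{364056}{-7 + i \sqrt{106}}$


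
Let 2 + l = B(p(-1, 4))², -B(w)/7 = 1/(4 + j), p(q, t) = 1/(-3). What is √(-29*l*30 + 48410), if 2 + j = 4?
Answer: √1762770/6 ≈ 221.28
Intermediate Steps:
j = 2 (j = -2 + 4 = 2)
p(q, t) = -⅓
B(w) = -7/6 (B(w) = -7/(4 + 2) = -7/6)
l = -23/36 (l = -2 + (-7/6)² = -2 + 49/36 = -23/36 ≈ -0.63889)
√(-29*l*30 + 48410) = √(-29*(-23/36)*30 + 48410) = √((667/36)*30 + 48410) = √(3335/6 + 48410) = √(293795/6) = √1762770/6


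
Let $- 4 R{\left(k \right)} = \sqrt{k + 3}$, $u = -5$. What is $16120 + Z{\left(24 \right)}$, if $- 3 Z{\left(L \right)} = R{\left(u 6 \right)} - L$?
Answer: $16128 + \frac{i \sqrt{3}}{4} \approx 16128.0 + 0.43301 i$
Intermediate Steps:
$R{\left(k \right)} = - \frac{\sqrt{3 + k}}{4}$ ($R{\left(k \right)} = - \frac{\sqrt{k + 3}}{4} = - \frac{\sqrt{3 + k}}{4}$)
$Z{\left(L \right)} = \frac{L}{3} + \frac{i \sqrt{3}}{4}$ ($Z{\left(L \right)} = - \frac{- \frac{\sqrt{3 - 30}}{4} - L}{3} = - \frac{- \frac{\sqrt{-27}}{4} - L}{3} = - \frac{- \frac{3 i \sqrt{3}}{4} - L}{3} = - \frac{- L - \frac{3 i \sqrt{3}}{4}}{3} = \frac{L}{3} + \frac{i \sqrt{3}}{4}$)
$16120 + Z{\left(24 \right)} = 16120 + \left(\frac{1}{3} \cdot 24 + \frac{i \sqrt{3}}{4}\right) = 16120 + \left(8 + \frac{i \sqrt{3}}{4}\right) = 16128 + \frac{i \sqrt{3}}{4}$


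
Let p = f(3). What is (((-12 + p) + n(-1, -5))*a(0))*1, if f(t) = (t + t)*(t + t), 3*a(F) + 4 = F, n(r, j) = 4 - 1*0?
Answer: -112/3 ≈ -37.333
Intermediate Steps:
n(r, j) = 4 (n(r, j) = 4 + 0 = 4)
a(F) = -4/3 + F/3
f(t) = 4*t² (f(t) = (2*t)*(2*t) = 4*t²)
p = 36 (p = 4*3² = 4*9 = 36)
(((-12 + p) + n(-1, -5))*a(0))*1 = (((-12 + 36) + 4)*(-4/3 + (⅓)*0))*1 = ((24 + 4)*(-4/3 + 0))*1 = (28*(-4/3))*1 = -112/3*1 = -112/3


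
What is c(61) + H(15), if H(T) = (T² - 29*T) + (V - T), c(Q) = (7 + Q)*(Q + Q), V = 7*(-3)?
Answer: 8050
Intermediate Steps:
V = -21
c(Q) = 2*Q*(7 + Q) (c(Q) = (7 + Q)*(2*Q) = 2*Q*(7 + Q))
H(T) = -21 + T² - 30*T (H(T) = (T² - 29*T) + (-21 - T) = -21 + T² - 30*T)
c(61) + H(15) = 2*61*(7 + 61) + (-21 + 15² - 30*15) = 2*61*68 + (-21 + 225 - 450) = 8296 - 246 = 8050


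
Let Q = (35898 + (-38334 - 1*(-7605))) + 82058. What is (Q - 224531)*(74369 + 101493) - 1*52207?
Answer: -24146608255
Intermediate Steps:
Q = 87227 (Q = (35898 + (-38334 + 7605)) + 82058 = (35898 - 30729) + 82058 = 5169 + 82058 = 87227)
(Q - 224531)*(74369 + 101493) - 1*52207 = (87227 - 224531)*(74369 + 101493) - 1*52207 = -137304*175862 - 52207 = -24146556048 - 52207 = -24146608255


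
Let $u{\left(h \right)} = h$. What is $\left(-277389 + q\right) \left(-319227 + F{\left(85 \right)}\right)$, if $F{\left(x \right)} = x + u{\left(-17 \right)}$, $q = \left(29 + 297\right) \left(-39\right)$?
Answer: $92588983377$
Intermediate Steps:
$q = -12714$ ($q = 326 \left(-39\right) = -12714$)
$F{\left(x \right)} = -17 + x$ ($F{\left(x \right)} = x - 17 = -17 + x$)
$\left(-277389 + q\right) \left(-319227 + F{\left(85 \right)}\right) = \left(-277389 - 12714\right) \left(-319227 + \left(-17 + 85\right)\right) = - 290103 \left(-319227 + 68\right) = \left(-290103\right) \left(-319159\right) = 92588983377$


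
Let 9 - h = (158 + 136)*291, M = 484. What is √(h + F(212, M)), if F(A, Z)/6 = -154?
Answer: I*√86469 ≈ 294.06*I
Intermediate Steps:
h = -85545 (h = 9 - (158 + 136)*291 = 9 - 294*291 = 9 - 1*85554 = 9 - 85554 = -85545)
F(A, Z) = -924 (F(A, Z) = 6*(-154) = -924)
√(h + F(212, M)) = √(-85545 - 924) = √(-86469) = I*√86469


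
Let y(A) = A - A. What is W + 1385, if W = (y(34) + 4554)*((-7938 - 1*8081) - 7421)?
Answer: -106744375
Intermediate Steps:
y(A) = 0
W = -106745760 (W = (0 + 4554)*((-7938 - 1*8081) - 7421) = 4554*((-7938 - 8081) - 7421) = 4554*(-16019 - 7421) = 4554*(-23440) = -106745760)
W + 1385 = -106745760 + 1385 = -106744375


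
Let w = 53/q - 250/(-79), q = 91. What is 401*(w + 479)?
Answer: 1391657668/7189 ≈ 1.9358e+5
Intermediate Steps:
w = 26937/7189 (w = 53/91 - 250/(-79) = 53*(1/91) - 250*(-1/79) = 53/91 + 250/79 = 26937/7189 ≈ 3.7470)
401*(w + 479) = 401*(26937/7189 + 479) = 401*(3470468/7189) = 1391657668/7189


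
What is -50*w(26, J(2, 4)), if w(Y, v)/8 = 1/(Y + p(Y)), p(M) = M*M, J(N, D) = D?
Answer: -200/351 ≈ -0.56980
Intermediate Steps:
p(M) = M**2
w(Y, v) = 8/(Y + Y**2)
-50*w(26, J(2, 4)) = -400/(26*(1 + 26)) = -400/(26*27) = -50*4/351 = -200/351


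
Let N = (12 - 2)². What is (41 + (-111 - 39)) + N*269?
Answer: 26791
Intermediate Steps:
N = 100 (N = 10² = 100)
(41 + (-111 - 39)) + N*269 = (41 + (-111 - 39)) + 100*269 = (41 - 150) + 26900 = -109 + 26900 = 26791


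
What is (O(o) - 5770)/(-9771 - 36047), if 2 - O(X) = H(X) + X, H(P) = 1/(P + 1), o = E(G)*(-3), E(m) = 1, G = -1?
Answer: 11529/91636 ≈ 0.12581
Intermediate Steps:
o = -3 (o = 1*(-3) = -3)
H(P) = 1/(1 + P)
O(X) = 2 - X - 1/(1 + X) (O(X) = 2 - (1/(1 + X) + X) = 2 - (X + 1/(1 + X)) = 2 + (-X - 1/(1 + X)) = 2 - X - 1/(1 + X))
(O(o) - 5770)/(-9771 - 36047) = ((1 - 3 - 1*(-3)²)/(1 - 3) - 5770)/(-9771 - 36047) = ((1 - 3 - 1*9)/(-2) - 5770)/(-45818) = (-(1 - 3 - 9)/2 - 5770)*(-1/45818) = (-½*(-11) - 5770)*(-1/45818) = (11/2 - 5770)*(-1/45818) = -11529/2*(-1/45818) = 11529/91636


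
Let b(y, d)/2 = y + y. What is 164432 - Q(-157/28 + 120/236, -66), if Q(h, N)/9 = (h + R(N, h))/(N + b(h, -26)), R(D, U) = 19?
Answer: 23468599453/142724 ≈ 1.6443e+5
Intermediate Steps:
b(y, d) = 4*y (b(y, d) = 2*(y + y) = 2*(2*y) = 4*y)
Q(h, N) = 9*(19 + h)/(N + 4*h) (Q(h, N) = 9*((h + 19)/(N + 4*h)) = 9*((19 + h)/(N + 4*h)) = 9*(19 + h)/(N + 4*h))
164432 - Q(-157/28 + 120/236, -66) = 164432 - 9*(19 + (-157/28 + 120/236))/(-66 + 4*(-157/28 + 120/236)) = 164432 - 9*(19 + (-157*1/28 + 120*(1/236)))/(-66 + 4*(-157*1/28 + 120*(1/236))) = 164432 - 9*(19 + (-157/28 + 30/59))/(-66 + 4*(-157/28 + 30/59)) = 164432 - 9*(19 - 8423/1652)/(-66 + 4*(-8423/1652)) = 164432 - 9*22965/((-66 - 8423/413)*1652) = 164432 - 9*22965/((-35681/413)*1652) = 164432 - 9*(-413)*22965/(35681*1652) = 164432 - 1*(-206685/142724) = 164432 + 206685/142724 = 23468599453/142724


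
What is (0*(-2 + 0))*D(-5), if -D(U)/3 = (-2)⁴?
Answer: 0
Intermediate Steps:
D(U) = -48 (D(U) = -3*(-2)⁴ = -3*16 = -48)
(0*(-2 + 0))*D(-5) = (0*(-2 + 0))*(-48) = (0*(-2))*(-48) = 0*(-48) = 0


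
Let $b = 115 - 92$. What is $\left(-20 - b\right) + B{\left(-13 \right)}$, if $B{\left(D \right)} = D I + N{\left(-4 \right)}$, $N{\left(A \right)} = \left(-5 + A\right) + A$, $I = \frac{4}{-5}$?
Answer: $- \frac{228}{5} \approx -45.6$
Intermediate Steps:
$I = - \frac{4}{5}$ ($I = 4 \left(- \frac{1}{5}\right) = - \frac{4}{5} \approx -0.8$)
$N{\left(A \right)} = -5 + 2 A$
$B{\left(D \right)} = -13 - \frac{4 D}{5}$ ($B{\left(D \right)} = D \left(- \frac{4}{5}\right) + \left(-5 + 2 \left(-4\right)\right) = - \frac{4 D}{5} - 13 = -13 - \frac{4 D}{5}$)
$b = 23$
$\left(-20 - b\right) + B{\left(-13 \right)} = \left(-20 - 23\right) - \frac{13}{5} = \left(-20 - 23\right) + \left(-13 + \frac{52}{5}\right) = -43 - \frac{13}{5} = - \frac{228}{5}$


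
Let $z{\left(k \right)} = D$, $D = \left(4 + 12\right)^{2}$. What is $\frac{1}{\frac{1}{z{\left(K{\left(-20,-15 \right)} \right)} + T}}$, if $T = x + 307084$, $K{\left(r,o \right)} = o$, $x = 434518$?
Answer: $741858$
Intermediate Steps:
$D = 256$ ($D = 16^{2} = 256$)
$z{\left(k \right)} = 256$
$T = 741602$ ($T = 434518 + 307084 = 741602$)
$\frac{1}{\frac{1}{z{\left(K{\left(-20,-15 \right)} \right)} + T}} = \frac{1}{\frac{1}{256 + 741602}} = \frac{1}{\frac{1}{741858}} = 741858$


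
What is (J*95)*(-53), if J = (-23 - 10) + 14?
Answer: 95665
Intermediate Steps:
J = -19 (J = -33 + 14 = -19)
(J*95)*(-53) = -19*95*(-53) = -1805*(-53) = 95665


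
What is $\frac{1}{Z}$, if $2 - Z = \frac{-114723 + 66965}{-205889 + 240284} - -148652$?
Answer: $- \frac{34395}{5112768992} \approx -6.7273 \cdot 10^{-6}$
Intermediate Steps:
$Z = - \frac{5112768992}{34395}$ ($Z = 2 - \left(\frac{-114723 + 66965}{-205889 + 240284} - -148652\right) = 2 - \left(- \frac{47758}{34395} + 148652\right) = 2 - \frac{5112837782}{34395} = - \frac{5112768992}{34395} \approx -1.4865 \cdot 10^{5}$)
$\frac{1}{Z} = \frac{1}{- \frac{5112768992}{34395}} = - \frac{34395}{5112768992}$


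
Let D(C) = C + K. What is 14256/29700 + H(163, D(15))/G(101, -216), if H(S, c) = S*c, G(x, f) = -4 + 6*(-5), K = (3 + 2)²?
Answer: -81296/425 ≈ -191.28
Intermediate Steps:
K = 25 (K = 5² = 25)
G(x, f) = -34 (G(x, f) = -4 - 30 = -34)
D(C) = 25 + C (D(C) = C + 25 = 25 + C)
14256/29700 + H(163, D(15))/G(101, -216) = 14256/29700 + (163*(25 + 15))/(-34) = 14256*(1/29700) + (163*40)*(-1/34) = 12/25 + 6520*(-1/34) = 12/25 - 3260/17 = -81296/425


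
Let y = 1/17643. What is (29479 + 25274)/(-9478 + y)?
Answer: -966007179/167220353 ≈ -5.7769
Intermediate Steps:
y = 1/17643 ≈ 5.6680e-5
(29479 + 25274)/(-9478 + y) = (29479 + 25274)/(-9478 + 1/17643) = 54753/(-167220353/17643) = 54753*(-17643/167220353) = -966007179/167220353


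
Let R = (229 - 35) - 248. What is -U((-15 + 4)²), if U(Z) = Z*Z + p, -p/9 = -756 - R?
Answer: -20959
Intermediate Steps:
R = -54 (R = 194 - 248 = -54)
p = 6318 (p = -9*(-756 - 1*(-54)) = -9*(-756 + 54) = -9*(-702) = 6318)
U(Z) = 6318 + Z² (U(Z) = Z*Z + 6318 = Z² + 6318 = 6318 + Z²)
-U((-15 + 4)²) = -(6318 + ((-15 + 4)²)²) = -(6318 + ((-11)²)²) = -(6318 + 121²) = -(6318 + 14641) = -1*20959 = -20959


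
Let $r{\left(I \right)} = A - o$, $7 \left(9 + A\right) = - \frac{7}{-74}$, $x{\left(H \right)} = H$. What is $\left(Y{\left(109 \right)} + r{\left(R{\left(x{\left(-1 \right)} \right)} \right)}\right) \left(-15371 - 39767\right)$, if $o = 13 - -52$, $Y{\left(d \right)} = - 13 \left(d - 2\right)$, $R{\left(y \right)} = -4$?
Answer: $\frac{2988727721}{37} \approx 8.0776 \cdot 10^{7}$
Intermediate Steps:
$Y{\left(d \right)} = 26 - 13 d$ ($Y{\left(d \right)} = - 13 \left(-2 + d\right) = 26 - 13 d$)
$o = 65$ ($o = 13 + 52 = 65$)
$A = - \frac{665}{74}$ ($A = -9 + \frac{\left(-7\right) \frac{1}{-74}}{7} = -9 + \frac{\left(-7\right) \left(- \frac{1}{74}\right)}{7} = -9 + \frac{1}{7} \cdot \frac{7}{74} = -9 + \frac{1}{74} = - \frac{665}{74} \approx -8.9865$)
$r{\left(I \right)} = - \frac{5475}{74}$ ($r{\left(I \right)} = - \frac{665}{74} - 65 = - \frac{5475}{74}$)
$\left(Y{\left(109 \right)} + r{\left(R{\left(x{\left(-1 \right)} \right)} \right)}\right) \left(-15371 - 39767\right) = \left(\left(26 - 1417\right) - \frac{5475}{74}\right) \left(-15371 - 39767\right) = \left(\left(26 - 1417\right) - \frac{5475}{74}\right) \left(-55138\right) = \left(-1391 - \frac{5475}{74}\right) \left(-55138\right) = \left(- \frac{108409}{74}\right) \left(-55138\right) = \frac{2988727721}{37}$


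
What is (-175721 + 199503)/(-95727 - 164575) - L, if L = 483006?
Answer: -62863725797/130151 ≈ -4.8301e+5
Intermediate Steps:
(-175721 + 199503)/(-95727 - 164575) - L = (-175721 + 199503)/(-95727 - 164575) - 1*483006 = 23782/(-260302) - 483006 = 23782*(-1/260302) - 483006 = -11891/130151 - 483006 = -62863725797/130151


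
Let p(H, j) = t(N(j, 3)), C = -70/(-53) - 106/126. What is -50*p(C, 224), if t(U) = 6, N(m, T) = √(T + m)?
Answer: -300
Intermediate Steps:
C = 1601/3339 (C = -70*(-1/53) - 106*1/126 = 70/53 - 53/63 = 1601/3339 ≈ 0.47949)
p(H, j) = 6
-50*p(C, 224) = -50*6 = -300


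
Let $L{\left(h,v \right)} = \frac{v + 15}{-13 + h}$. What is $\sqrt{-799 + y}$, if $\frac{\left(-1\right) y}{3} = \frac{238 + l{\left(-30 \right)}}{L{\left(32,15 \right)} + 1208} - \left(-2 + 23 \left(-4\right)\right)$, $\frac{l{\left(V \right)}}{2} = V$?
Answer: $\frac{2 i \sqrt{35699216101}}{11491} \approx 32.885 i$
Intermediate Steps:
$l{\left(V \right)} = 2 V$
$L{\left(h,v \right)} = \frac{15 + v}{-13 + h}$
$y = - \frac{3245535}{11491}$ ($y = - 3 \left(\frac{238 + 2 \left(-30\right)}{\frac{15 + 15}{-13 + 32} + 1208} - \left(-2 + 23 \left(-4\right)\right)\right) = - 3 \left(\frac{238 - 60}{\frac{1}{19} \cdot 30 + 1208} - \left(-2 - 92\right)\right) = - 3 \left(\frac{178}{\frac{1}{19} \cdot 30 + 1208} - -94\right) = - 3 \left(\frac{178}{\frac{30}{19} + 1208} + 94\right) = - 3 \left(\frac{178}{\frac{22982}{19}} + 94\right) = - 3 \left(178 \cdot \frac{19}{22982} + 94\right) = - 3 \left(\frac{1691}{11491} + 94\right) = \left(-3\right) \frac{1081845}{11491} = - \frac{3245535}{11491} \approx -282.44$)
$\sqrt{-799 + y} = \sqrt{-799 - \frac{3245535}{11491}} = \sqrt{- \frac{12426844}{11491}} = \frac{2 i \sqrt{35699216101}}{11491}$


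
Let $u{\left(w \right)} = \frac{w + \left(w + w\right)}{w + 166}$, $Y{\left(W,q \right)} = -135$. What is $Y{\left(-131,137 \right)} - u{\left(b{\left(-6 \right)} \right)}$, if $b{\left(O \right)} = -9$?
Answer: $- \frac{21168}{157} \approx -134.83$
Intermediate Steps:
$u{\left(w \right)} = \frac{3 w}{166 + w}$ ($u{\left(w \right)} = \frac{w + 2 w}{166 + w} = \frac{3 w}{166 + w}$)
$Y{\left(-131,137 \right)} - u{\left(b{\left(-6 \right)} \right)} = -135 - 3 \left(-9\right) \frac{1}{166 - 9} = -135 - 3 \left(-9\right) \frac{1}{157} = -135 - - \frac{27}{157} = -135 + \frac{27}{157} = - \frac{21168}{157}$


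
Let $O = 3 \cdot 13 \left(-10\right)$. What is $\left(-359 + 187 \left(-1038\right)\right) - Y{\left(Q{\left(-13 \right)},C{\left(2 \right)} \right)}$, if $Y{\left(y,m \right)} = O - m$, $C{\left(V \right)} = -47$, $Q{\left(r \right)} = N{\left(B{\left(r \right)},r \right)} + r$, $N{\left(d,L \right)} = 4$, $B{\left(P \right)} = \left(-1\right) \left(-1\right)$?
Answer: $-194122$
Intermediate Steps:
$B{\left(P \right)} = 1$
$Q{\left(r \right)} = 4 + r$
$O = -390$ ($O = 39 \left(-10\right) = -390$)
$Y{\left(y,m \right)} = -390 - m$
$\left(-359 + 187 \left(-1038\right)\right) - Y{\left(Q{\left(-13 \right)},C{\left(2 \right)} \right)} = \left(-359 + 187 \left(-1038\right)\right) - \left(-390 - -47\right) = \left(-359 - 194106\right) - \left(-390 + 47\right) = -194465 - -343 = -194465 + 343 = -194122$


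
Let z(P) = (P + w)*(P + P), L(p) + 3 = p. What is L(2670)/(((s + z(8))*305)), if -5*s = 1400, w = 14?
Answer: 889/7320 ≈ 0.12145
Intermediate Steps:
L(p) = -3 + p
z(P) = 2*P*(14 + P) (z(P) = (P + 14)*(P + P) = (14 + P)*(2*P) = 2*P*(14 + P))
s = -280 (s = -⅕*1400 = -280)
L(2670)/(((s + z(8))*305)) = (-3 + 2670)/(((-280 + 2*8*(14 + 8))*305)) = 2667/(((-280 + 2*8*22)*305)) = 2667/(((-280 + 352)*305)) = 2667/((72*305)) = 2667/21960 = 2667*(1/21960) = 889/7320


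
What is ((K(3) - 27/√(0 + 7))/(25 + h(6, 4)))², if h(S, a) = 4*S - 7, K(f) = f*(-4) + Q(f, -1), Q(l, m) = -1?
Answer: 478/3087 + 39*√7/686 ≈ 0.30526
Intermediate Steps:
K(f) = -1 - 4*f (K(f) = f*(-4) - 1 = -4*f - 1 = -1 - 4*f)
h(S, a) = -7 + 4*S
((K(3) - 27/√(0 + 7))/(25 + h(6, 4)))² = (((-1 - 4*3) - 27/√(0 + 7))/(25 + (-7 + 4*6)))² = (((-1 - 12) - 27*√7/7)/(25 + (-7 + 24)))² = ((-13 - 27*√7/7)/(25 + 17))² = ((-13 - 27*√7/7)/42)² = ((-13 - 27*√7/7)*(1/42))² = (-13/42 - 9*√7/98)²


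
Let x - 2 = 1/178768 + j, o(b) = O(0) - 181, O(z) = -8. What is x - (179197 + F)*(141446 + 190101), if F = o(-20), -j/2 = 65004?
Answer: -10609826344049375/178768 ≈ -5.9350e+10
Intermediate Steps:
j = -130008 (j = -2*65004 = -130008)
o(b) = -189 (o(b) = -8 - 181 = -189)
F = -189
x = -23240912607/178768 (x = 2 + (1/178768 - 130008) = 2 - 23241270143/178768 = -23240912607/178768 ≈ -1.3001e+5)
x - (179197 + F)*(141446 + 190101) = -23240912607/178768 - (179197 - 189)*(141446 + 190101) = -23240912607/178768 - 179008*331547 = -23240912607/178768 - 1*59349565376 = -23240912607/178768 - 59349565376 = -10609826344049375/178768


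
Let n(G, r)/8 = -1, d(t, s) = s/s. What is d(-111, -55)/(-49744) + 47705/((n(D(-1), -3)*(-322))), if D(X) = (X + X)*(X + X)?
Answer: 5296953/286028 ≈ 18.519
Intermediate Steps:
D(X) = 4*X² (D(X) = (2*X)*(2*X) = 4*X²)
d(t, s) = 1
n(G, r) = -8 (n(G, r) = 8*(-1) = -8)
d(-111, -55)/(-49744) + 47705/((n(D(-1), -3)*(-322))) = 1/(-49744) + 47705/((-8*(-322))) = 1*(-1/49744) + 47705/2576 = -1/49744 + 47705*(1/2576) = -1/49744 + 6815/368 = 5296953/286028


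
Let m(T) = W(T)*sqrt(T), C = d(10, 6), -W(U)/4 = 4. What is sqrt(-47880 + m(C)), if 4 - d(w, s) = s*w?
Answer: 2*sqrt(-11970 - 8*I*sqrt(14)) ≈ 0.27359 - 218.82*I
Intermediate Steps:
W(U) = -16 (W(U) = -4*4 = -16)
d(w, s) = 4 - s*w
C = -56 (C = 4 - 1*6*10 = 4 - 60 = -56)
m(T) = -16*sqrt(T)
sqrt(-47880 + m(C)) = sqrt(-47880 - 32*I*sqrt(14))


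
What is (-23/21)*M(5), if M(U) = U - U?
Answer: 0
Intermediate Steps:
M(U) = 0
(-23/21)*M(5) = -23/21*0 = 0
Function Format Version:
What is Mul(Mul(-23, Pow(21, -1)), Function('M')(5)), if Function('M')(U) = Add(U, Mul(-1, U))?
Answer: 0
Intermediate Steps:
Function('M')(U) = 0
Mul(Mul(-23, Pow(21, -1)), Function('M')(5)) = Mul(Mul(-23, Pow(21, -1)), 0) = Mul(Mul(-23, Rational(1, 21)), 0) = Mul(Rational(-23, 21), 0) = 0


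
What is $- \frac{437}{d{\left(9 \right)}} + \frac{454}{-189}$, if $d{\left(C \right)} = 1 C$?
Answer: $- \frac{9631}{189} \approx -50.958$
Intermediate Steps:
$d{\left(C \right)} = C$
$- \frac{437}{d{\left(9 \right)}} + \frac{454}{-189} = - \frac{437}{9} + \frac{454}{-189} = \left(-437\right) \frac{1}{9} + 454 \left(- \frac{1}{189}\right) = - \frac{437}{9} - \frac{454}{189} = - \frac{9631}{189}$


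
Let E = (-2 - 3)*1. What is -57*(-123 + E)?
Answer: 7296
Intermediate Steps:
E = -5 (E = -5*1 = -5)
-57*(-123 + E) = -57*(-123 - 5) = -57*(-128) = 7296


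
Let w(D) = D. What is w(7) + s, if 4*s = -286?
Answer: -129/2 ≈ -64.500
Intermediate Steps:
s = -143/2 (s = (1/4)*(-286) = -143/2 ≈ -71.500)
w(7) + s = 7 - 143/2 = -129/2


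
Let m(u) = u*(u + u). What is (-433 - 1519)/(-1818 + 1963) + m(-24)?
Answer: 165088/145 ≈ 1138.5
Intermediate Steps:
m(u) = 2*u**2 (m(u) = u*(2*u) = 2*u**2)
(-433 - 1519)/(-1818 + 1963) + m(-24) = (-433 - 1519)/(-1818 + 1963) + 2*(-24)**2 = -1952/145 + 2*576 = -1952*1/145 + 1152 = -1952/145 + 1152 = 165088/145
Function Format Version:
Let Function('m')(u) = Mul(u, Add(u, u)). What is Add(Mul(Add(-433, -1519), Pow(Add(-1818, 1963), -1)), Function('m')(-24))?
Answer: Rational(165088, 145) ≈ 1138.5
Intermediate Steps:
Function('m')(u) = Mul(2, Pow(u, 2)) (Function('m')(u) = Mul(u, Mul(2, u)) = Mul(2, Pow(u, 2)))
Add(Mul(Add(-433, -1519), Pow(Add(-1818, 1963), -1)), Function('m')(-24)) = Add(Mul(Add(-433, -1519), Pow(Add(-1818, 1963), -1)), Mul(2, Pow(-24, 2))) = Add(Mul(-1952, Pow(145, -1)), Mul(2, 576)) = Add(Mul(-1952, Rational(1, 145)), 1152) = Add(Rational(-1952, 145), 1152) = Rational(165088, 145)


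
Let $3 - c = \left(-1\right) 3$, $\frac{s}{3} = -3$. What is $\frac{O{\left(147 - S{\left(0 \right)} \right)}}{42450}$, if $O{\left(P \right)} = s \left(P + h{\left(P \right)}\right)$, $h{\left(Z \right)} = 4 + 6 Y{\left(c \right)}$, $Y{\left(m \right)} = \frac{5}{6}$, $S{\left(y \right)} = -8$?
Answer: $- \frac{246}{7075} \approx -0.03477$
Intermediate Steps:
$s = -9$ ($s = 3 \left(-3\right) = -9$)
$c = 6$ ($c = 3 - \left(-1\right) 3 = 3 - -3 = 3 + 3 = 6$)
$Y{\left(m \right)} = \frac{5}{6}$ ($Y{\left(m \right)} = 5 \cdot \frac{1}{6} = \frac{5}{6}$)
$h{\left(Z \right)} = 9$ ($h{\left(Z \right)} = 4 + 6 \cdot \frac{5}{6} = 4 + 5 = 9$)
$O{\left(P \right)} = -81 - 9 P$ ($O{\left(P \right)} = - 9 \left(P + 9\right) = - 9 \left(9 + P\right) = -81 - 9 P$)
$\frac{O{\left(147 - S{\left(0 \right)} \right)}}{42450} = \frac{-81 - 9 \left(147 - -8\right)}{42450} = \left(-81 - 9 \left(147 + 8\right)\right) \frac{1}{42450} = \left(-81 - 1395\right) \frac{1}{42450} = \left(-1476\right) \frac{1}{42450} = - \frac{246}{7075}$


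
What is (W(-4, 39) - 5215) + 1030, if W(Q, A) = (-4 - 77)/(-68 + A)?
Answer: -121284/29 ≈ -4182.2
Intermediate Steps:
W(Q, A) = -81/(-68 + A)
(W(-4, 39) - 5215) + 1030 = (-81/(-68 + 39) - 5215) + 1030 = (-81/(-29) - 5215) + 1030 = (-81*(-1/29) - 5215) + 1030 = (81/29 - 5215) + 1030 = -151154/29 + 1030 = -121284/29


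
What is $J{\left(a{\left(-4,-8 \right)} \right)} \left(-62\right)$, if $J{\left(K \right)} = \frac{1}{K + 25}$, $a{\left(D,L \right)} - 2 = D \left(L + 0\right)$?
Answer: $- \frac{62}{59} \approx -1.0508$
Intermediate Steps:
$a{\left(D,L \right)} = 2 + D L$ ($a{\left(D,L \right)} = 2 + D \left(L + 0\right) = 2 + D L$)
$J{\left(K \right)} = \frac{1}{25 + K}$
$J{\left(a{\left(-4,-8 \right)} \right)} \left(-62\right) = \frac{1}{25 + \left(2 - -32\right)} \left(-62\right) = \frac{1}{25 + \left(2 + 32\right)} \left(-62\right) = \frac{1}{25 + 34} \left(-62\right) = \frac{1}{59} \left(-62\right) = - \frac{62}{59}$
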